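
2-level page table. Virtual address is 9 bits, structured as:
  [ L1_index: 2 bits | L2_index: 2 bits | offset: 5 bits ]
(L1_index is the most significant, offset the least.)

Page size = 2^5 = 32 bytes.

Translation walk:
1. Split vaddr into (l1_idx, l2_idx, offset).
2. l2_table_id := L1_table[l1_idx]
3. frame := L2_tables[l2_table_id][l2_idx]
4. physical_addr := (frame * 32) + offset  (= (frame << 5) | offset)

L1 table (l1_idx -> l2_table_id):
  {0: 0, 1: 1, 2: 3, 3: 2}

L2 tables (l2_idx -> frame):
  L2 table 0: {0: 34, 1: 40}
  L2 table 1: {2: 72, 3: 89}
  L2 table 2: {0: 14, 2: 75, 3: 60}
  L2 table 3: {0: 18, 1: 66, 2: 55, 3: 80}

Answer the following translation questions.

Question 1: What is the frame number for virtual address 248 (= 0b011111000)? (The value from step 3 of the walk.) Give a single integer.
Answer: 89

Derivation:
vaddr = 248: l1_idx=1, l2_idx=3
L1[1] = 1; L2[1][3] = 89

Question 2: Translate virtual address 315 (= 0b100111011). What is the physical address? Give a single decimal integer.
Answer: 2139

Derivation:
vaddr = 315 = 0b100111011
Split: l1_idx=2, l2_idx=1, offset=27
L1[2] = 3
L2[3][1] = 66
paddr = 66 * 32 + 27 = 2139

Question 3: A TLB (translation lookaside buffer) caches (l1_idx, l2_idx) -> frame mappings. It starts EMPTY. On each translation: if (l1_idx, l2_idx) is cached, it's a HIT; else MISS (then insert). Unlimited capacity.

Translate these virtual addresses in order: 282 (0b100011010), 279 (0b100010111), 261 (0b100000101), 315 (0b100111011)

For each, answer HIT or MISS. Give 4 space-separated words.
vaddr=282: (2,0) not in TLB -> MISS, insert
vaddr=279: (2,0) in TLB -> HIT
vaddr=261: (2,0) in TLB -> HIT
vaddr=315: (2,1) not in TLB -> MISS, insert

Answer: MISS HIT HIT MISS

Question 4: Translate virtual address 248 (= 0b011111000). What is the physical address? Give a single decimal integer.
vaddr = 248 = 0b011111000
Split: l1_idx=1, l2_idx=3, offset=24
L1[1] = 1
L2[1][3] = 89
paddr = 89 * 32 + 24 = 2872

Answer: 2872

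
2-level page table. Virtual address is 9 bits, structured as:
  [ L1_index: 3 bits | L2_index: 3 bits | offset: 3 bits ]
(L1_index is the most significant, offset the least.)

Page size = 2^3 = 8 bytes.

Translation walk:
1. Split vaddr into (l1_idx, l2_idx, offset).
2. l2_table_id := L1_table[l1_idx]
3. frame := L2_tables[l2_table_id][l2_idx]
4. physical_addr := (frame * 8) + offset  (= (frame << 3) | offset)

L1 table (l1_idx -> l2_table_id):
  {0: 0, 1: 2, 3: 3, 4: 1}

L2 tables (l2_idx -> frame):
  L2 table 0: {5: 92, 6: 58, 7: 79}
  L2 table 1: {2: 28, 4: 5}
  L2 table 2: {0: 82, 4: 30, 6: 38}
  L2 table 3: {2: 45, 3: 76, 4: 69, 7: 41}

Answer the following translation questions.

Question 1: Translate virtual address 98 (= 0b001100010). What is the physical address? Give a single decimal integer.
vaddr = 98 = 0b001100010
Split: l1_idx=1, l2_idx=4, offset=2
L1[1] = 2
L2[2][4] = 30
paddr = 30 * 8 + 2 = 242

Answer: 242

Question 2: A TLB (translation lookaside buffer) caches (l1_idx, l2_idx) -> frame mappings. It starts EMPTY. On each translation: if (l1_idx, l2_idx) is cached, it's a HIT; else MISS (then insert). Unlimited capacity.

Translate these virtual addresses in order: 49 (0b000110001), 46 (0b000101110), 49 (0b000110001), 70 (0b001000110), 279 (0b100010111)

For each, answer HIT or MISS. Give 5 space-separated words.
Answer: MISS MISS HIT MISS MISS

Derivation:
vaddr=49: (0,6) not in TLB -> MISS, insert
vaddr=46: (0,5) not in TLB -> MISS, insert
vaddr=49: (0,6) in TLB -> HIT
vaddr=70: (1,0) not in TLB -> MISS, insert
vaddr=279: (4,2) not in TLB -> MISS, insert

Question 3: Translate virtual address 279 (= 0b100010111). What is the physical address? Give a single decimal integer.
vaddr = 279 = 0b100010111
Split: l1_idx=4, l2_idx=2, offset=7
L1[4] = 1
L2[1][2] = 28
paddr = 28 * 8 + 7 = 231

Answer: 231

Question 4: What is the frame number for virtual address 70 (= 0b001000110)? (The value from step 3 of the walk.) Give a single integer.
vaddr = 70: l1_idx=1, l2_idx=0
L1[1] = 2; L2[2][0] = 82

Answer: 82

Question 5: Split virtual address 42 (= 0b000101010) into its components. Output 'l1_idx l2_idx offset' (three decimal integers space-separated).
Answer: 0 5 2

Derivation:
vaddr = 42 = 0b000101010
  top 3 bits -> l1_idx = 0
  next 3 bits -> l2_idx = 5
  bottom 3 bits -> offset = 2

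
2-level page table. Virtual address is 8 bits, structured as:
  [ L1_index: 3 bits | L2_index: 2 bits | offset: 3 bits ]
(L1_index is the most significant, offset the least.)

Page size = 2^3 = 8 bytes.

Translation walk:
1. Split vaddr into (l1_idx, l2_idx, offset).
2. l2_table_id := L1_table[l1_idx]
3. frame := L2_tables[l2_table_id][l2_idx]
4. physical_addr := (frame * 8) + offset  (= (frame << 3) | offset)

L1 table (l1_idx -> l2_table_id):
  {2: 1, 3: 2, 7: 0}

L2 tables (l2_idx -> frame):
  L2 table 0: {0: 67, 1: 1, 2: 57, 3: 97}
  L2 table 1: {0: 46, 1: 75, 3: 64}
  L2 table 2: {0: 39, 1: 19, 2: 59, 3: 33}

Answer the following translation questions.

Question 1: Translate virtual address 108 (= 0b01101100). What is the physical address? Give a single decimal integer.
vaddr = 108 = 0b01101100
Split: l1_idx=3, l2_idx=1, offset=4
L1[3] = 2
L2[2][1] = 19
paddr = 19 * 8 + 4 = 156

Answer: 156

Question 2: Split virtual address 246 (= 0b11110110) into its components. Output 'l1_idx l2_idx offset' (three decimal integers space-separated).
Answer: 7 2 6

Derivation:
vaddr = 246 = 0b11110110
  top 3 bits -> l1_idx = 7
  next 2 bits -> l2_idx = 2
  bottom 3 bits -> offset = 6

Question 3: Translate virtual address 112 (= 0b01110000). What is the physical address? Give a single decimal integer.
vaddr = 112 = 0b01110000
Split: l1_idx=3, l2_idx=2, offset=0
L1[3] = 2
L2[2][2] = 59
paddr = 59 * 8 + 0 = 472

Answer: 472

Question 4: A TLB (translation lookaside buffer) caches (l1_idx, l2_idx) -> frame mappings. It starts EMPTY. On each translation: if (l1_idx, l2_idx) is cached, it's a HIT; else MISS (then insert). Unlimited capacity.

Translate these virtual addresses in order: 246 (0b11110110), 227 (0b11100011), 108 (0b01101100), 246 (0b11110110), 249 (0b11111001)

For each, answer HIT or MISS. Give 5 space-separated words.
Answer: MISS MISS MISS HIT MISS

Derivation:
vaddr=246: (7,2) not in TLB -> MISS, insert
vaddr=227: (7,0) not in TLB -> MISS, insert
vaddr=108: (3,1) not in TLB -> MISS, insert
vaddr=246: (7,2) in TLB -> HIT
vaddr=249: (7,3) not in TLB -> MISS, insert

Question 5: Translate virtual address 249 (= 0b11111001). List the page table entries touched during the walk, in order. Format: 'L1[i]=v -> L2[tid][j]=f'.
vaddr = 249 = 0b11111001
Split: l1_idx=7, l2_idx=3, offset=1

Answer: L1[7]=0 -> L2[0][3]=97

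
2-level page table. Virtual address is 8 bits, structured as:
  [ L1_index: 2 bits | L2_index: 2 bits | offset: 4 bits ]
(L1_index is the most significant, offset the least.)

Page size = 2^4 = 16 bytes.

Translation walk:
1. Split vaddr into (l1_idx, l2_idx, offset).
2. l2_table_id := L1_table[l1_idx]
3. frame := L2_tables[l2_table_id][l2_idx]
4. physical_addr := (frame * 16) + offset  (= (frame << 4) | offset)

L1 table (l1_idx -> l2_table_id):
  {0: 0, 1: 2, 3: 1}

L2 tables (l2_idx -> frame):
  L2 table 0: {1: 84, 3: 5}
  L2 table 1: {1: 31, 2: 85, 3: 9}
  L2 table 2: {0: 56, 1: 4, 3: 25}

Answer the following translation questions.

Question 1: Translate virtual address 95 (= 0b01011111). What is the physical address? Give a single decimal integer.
vaddr = 95 = 0b01011111
Split: l1_idx=1, l2_idx=1, offset=15
L1[1] = 2
L2[2][1] = 4
paddr = 4 * 16 + 15 = 79

Answer: 79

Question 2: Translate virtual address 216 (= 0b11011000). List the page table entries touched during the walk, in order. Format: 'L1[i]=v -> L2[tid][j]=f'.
Answer: L1[3]=1 -> L2[1][1]=31

Derivation:
vaddr = 216 = 0b11011000
Split: l1_idx=3, l2_idx=1, offset=8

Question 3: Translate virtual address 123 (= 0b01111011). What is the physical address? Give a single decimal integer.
vaddr = 123 = 0b01111011
Split: l1_idx=1, l2_idx=3, offset=11
L1[1] = 2
L2[2][3] = 25
paddr = 25 * 16 + 11 = 411

Answer: 411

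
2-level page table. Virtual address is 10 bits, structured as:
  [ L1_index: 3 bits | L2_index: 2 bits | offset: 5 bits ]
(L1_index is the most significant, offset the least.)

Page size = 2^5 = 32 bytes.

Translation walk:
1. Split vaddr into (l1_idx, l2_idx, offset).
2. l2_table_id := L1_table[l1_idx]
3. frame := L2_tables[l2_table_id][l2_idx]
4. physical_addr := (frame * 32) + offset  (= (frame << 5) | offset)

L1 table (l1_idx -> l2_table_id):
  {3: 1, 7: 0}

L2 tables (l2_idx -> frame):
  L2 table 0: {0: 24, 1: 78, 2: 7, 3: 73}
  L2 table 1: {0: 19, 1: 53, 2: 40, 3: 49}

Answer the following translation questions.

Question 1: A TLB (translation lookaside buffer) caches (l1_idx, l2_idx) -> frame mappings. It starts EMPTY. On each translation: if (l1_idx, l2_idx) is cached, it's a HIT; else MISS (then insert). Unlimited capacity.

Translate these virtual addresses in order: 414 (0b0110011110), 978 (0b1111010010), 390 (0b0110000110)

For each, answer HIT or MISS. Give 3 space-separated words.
Answer: MISS MISS HIT

Derivation:
vaddr=414: (3,0) not in TLB -> MISS, insert
vaddr=978: (7,2) not in TLB -> MISS, insert
vaddr=390: (3,0) in TLB -> HIT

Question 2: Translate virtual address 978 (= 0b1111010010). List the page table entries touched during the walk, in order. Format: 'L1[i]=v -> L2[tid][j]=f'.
Answer: L1[7]=0 -> L2[0][2]=7

Derivation:
vaddr = 978 = 0b1111010010
Split: l1_idx=7, l2_idx=2, offset=18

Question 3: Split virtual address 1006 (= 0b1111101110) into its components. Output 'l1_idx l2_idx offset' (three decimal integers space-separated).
vaddr = 1006 = 0b1111101110
  top 3 bits -> l1_idx = 7
  next 2 bits -> l2_idx = 3
  bottom 5 bits -> offset = 14

Answer: 7 3 14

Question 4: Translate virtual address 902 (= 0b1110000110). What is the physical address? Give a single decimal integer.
vaddr = 902 = 0b1110000110
Split: l1_idx=7, l2_idx=0, offset=6
L1[7] = 0
L2[0][0] = 24
paddr = 24 * 32 + 6 = 774

Answer: 774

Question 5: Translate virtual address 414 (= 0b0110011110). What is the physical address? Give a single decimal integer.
Answer: 638

Derivation:
vaddr = 414 = 0b0110011110
Split: l1_idx=3, l2_idx=0, offset=30
L1[3] = 1
L2[1][0] = 19
paddr = 19 * 32 + 30 = 638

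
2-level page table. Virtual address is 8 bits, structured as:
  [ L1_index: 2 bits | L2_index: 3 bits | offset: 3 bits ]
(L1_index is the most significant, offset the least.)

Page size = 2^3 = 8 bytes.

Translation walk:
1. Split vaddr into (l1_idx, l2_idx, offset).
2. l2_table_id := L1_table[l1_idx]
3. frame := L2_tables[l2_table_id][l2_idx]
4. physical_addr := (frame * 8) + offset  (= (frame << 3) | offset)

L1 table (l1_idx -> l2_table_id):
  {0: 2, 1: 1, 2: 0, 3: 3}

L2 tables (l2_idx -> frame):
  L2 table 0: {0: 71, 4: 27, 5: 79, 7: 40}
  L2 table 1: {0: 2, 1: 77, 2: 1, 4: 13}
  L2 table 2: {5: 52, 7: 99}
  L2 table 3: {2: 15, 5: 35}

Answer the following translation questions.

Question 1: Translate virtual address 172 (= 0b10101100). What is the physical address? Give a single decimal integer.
vaddr = 172 = 0b10101100
Split: l1_idx=2, l2_idx=5, offset=4
L1[2] = 0
L2[0][5] = 79
paddr = 79 * 8 + 4 = 636

Answer: 636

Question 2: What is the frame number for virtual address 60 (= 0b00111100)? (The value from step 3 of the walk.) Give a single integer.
Answer: 99

Derivation:
vaddr = 60: l1_idx=0, l2_idx=7
L1[0] = 2; L2[2][7] = 99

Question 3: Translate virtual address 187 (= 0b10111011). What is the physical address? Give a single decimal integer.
vaddr = 187 = 0b10111011
Split: l1_idx=2, l2_idx=7, offset=3
L1[2] = 0
L2[0][7] = 40
paddr = 40 * 8 + 3 = 323

Answer: 323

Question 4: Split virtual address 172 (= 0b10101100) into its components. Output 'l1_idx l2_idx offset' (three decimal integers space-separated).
vaddr = 172 = 0b10101100
  top 2 bits -> l1_idx = 2
  next 3 bits -> l2_idx = 5
  bottom 3 bits -> offset = 4

Answer: 2 5 4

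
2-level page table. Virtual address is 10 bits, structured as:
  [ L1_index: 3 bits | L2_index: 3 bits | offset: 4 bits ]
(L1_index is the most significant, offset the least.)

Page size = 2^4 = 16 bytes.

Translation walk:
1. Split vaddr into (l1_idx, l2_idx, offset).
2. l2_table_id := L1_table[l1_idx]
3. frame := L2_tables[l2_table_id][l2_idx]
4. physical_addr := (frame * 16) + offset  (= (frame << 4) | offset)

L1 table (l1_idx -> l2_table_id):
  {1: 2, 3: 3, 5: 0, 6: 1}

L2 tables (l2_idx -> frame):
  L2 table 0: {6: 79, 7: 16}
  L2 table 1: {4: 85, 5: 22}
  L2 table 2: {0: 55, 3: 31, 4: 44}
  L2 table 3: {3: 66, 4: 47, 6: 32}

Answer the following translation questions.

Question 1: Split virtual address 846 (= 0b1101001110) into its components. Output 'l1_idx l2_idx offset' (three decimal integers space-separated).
vaddr = 846 = 0b1101001110
  top 3 bits -> l1_idx = 6
  next 3 bits -> l2_idx = 4
  bottom 4 bits -> offset = 14

Answer: 6 4 14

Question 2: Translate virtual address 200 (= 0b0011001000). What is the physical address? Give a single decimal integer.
Answer: 712

Derivation:
vaddr = 200 = 0b0011001000
Split: l1_idx=1, l2_idx=4, offset=8
L1[1] = 2
L2[2][4] = 44
paddr = 44 * 16 + 8 = 712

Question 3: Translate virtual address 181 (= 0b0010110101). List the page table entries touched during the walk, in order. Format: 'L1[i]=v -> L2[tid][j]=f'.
Answer: L1[1]=2 -> L2[2][3]=31

Derivation:
vaddr = 181 = 0b0010110101
Split: l1_idx=1, l2_idx=3, offset=5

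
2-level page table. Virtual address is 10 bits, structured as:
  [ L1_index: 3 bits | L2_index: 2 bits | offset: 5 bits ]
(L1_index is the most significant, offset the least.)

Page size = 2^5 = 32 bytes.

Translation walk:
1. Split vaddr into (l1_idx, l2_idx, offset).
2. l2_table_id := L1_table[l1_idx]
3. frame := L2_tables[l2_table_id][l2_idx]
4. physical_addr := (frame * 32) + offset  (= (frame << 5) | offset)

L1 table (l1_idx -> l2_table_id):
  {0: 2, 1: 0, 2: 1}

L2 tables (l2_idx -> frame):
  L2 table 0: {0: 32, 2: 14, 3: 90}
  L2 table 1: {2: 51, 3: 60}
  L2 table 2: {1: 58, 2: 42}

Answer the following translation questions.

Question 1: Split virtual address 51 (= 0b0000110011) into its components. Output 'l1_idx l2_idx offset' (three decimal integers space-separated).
vaddr = 51 = 0b0000110011
  top 3 bits -> l1_idx = 0
  next 2 bits -> l2_idx = 1
  bottom 5 bits -> offset = 19

Answer: 0 1 19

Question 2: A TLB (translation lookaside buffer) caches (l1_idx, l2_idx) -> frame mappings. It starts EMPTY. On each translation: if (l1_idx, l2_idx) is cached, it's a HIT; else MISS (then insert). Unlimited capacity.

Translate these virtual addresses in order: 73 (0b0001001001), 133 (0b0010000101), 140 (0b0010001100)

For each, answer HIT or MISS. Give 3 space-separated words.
vaddr=73: (0,2) not in TLB -> MISS, insert
vaddr=133: (1,0) not in TLB -> MISS, insert
vaddr=140: (1,0) in TLB -> HIT

Answer: MISS MISS HIT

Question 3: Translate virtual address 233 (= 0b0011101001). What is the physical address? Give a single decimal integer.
vaddr = 233 = 0b0011101001
Split: l1_idx=1, l2_idx=3, offset=9
L1[1] = 0
L2[0][3] = 90
paddr = 90 * 32 + 9 = 2889

Answer: 2889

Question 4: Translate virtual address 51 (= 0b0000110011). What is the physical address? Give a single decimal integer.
vaddr = 51 = 0b0000110011
Split: l1_idx=0, l2_idx=1, offset=19
L1[0] = 2
L2[2][1] = 58
paddr = 58 * 32 + 19 = 1875

Answer: 1875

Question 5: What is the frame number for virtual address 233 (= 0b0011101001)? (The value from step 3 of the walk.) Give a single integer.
vaddr = 233: l1_idx=1, l2_idx=3
L1[1] = 0; L2[0][3] = 90

Answer: 90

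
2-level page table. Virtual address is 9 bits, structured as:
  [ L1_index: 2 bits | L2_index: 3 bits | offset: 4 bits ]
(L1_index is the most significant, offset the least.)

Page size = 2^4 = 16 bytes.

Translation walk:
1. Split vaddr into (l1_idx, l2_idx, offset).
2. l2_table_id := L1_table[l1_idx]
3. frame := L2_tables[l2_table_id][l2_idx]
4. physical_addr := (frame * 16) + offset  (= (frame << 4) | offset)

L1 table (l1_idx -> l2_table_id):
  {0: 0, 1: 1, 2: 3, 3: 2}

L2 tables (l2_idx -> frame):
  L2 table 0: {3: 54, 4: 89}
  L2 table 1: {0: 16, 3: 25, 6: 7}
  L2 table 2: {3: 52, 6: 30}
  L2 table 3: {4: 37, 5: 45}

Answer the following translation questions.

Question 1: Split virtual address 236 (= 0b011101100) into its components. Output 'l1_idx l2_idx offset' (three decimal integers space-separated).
vaddr = 236 = 0b011101100
  top 2 bits -> l1_idx = 1
  next 3 bits -> l2_idx = 6
  bottom 4 bits -> offset = 12

Answer: 1 6 12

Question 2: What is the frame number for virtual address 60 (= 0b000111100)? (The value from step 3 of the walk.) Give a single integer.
vaddr = 60: l1_idx=0, l2_idx=3
L1[0] = 0; L2[0][3] = 54

Answer: 54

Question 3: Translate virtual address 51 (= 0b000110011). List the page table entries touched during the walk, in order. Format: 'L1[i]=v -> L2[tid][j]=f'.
Answer: L1[0]=0 -> L2[0][3]=54

Derivation:
vaddr = 51 = 0b000110011
Split: l1_idx=0, l2_idx=3, offset=3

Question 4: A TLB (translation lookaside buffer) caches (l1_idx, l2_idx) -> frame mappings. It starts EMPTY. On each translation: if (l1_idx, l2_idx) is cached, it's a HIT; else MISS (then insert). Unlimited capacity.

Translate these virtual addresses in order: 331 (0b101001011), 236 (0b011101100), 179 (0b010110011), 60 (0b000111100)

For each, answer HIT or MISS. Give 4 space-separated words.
Answer: MISS MISS MISS MISS

Derivation:
vaddr=331: (2,4) not in TLB -> MISS, insert
vaddr=236: (1,6) not in TLB -> MISS, insert
vaddr=179: (1,3) not in TLB -> MISS, insert
vaddr=60: (0,3) not in TLB -> MISS, insert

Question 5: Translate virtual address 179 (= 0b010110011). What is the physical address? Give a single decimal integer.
vaddr = 179 = 0b010110011
Split: l1_idx=1, l2_idx=3, offset=3
L1[1] = 1
L2[1][3] = 25
paddr = 25 * 16 + 3 = 403

Answer: 403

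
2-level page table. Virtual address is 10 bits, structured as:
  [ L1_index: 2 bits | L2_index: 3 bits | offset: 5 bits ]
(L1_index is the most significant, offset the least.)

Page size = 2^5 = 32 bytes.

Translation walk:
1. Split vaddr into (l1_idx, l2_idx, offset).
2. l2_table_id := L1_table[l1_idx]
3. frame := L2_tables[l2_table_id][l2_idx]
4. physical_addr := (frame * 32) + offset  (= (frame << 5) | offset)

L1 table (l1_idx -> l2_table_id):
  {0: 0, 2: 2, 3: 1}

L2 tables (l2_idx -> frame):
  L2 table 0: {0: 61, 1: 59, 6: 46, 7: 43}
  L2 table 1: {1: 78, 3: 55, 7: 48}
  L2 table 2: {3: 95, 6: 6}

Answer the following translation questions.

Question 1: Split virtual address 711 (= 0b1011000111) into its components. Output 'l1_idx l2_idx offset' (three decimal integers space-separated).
Answer: 2 6 7

Derivation:
vaddr = 711 = 0b1011000111
  top 2 bits -> l1_idx = 2
  next 3 bits -> l2_idx = 6
  bottom 5 bits -> offset = 7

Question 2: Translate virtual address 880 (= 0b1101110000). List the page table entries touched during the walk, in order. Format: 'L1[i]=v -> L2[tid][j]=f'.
Answer: L1[3]=1 -> L2[1][3]=55

Derivation:
vaddr = 880 = 0b1101110000
Split: l1_idx=3, l2_idx=3, offset=16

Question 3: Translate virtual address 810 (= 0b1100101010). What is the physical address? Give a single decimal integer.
vaddr = 810 = 0b1100101010
Split: l1_idx=3, l2_idx=1, offset=10
L1[3] = 1
L2[1][1] = 78
paddr = 78 * 32 + 10 = 2506

Answer: 2506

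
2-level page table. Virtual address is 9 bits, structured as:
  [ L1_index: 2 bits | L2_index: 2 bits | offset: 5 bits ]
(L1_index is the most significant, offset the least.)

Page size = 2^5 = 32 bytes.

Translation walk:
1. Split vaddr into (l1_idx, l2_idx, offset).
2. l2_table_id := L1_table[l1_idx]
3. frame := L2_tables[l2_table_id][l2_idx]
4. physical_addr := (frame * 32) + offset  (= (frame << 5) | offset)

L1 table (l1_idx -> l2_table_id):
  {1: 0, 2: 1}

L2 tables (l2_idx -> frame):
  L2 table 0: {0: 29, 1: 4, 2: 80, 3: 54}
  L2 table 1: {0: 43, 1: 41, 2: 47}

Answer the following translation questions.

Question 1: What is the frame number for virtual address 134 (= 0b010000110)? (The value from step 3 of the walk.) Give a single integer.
vaddr = 134: l1_idx=1, l2_idx=0
L1[1] = 0; L2[0][0] = 29

Answer: 29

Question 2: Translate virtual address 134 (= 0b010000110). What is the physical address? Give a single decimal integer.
vaddr = 134 = 0b010000110
Split: l1_idx=1, l2_idx=0, offset=6
L1[1] = 0
L2[0][0] = 29
paddr = 29 * 32 + 6 = 934

Answer: 934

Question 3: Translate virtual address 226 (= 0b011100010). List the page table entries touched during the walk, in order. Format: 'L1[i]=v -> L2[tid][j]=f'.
vaddr = 226 = 0b011100010
Split: l1_idx=1, l2_idx=3, offset=2

Answer: L1[1]=0 -> L2[0][3]=54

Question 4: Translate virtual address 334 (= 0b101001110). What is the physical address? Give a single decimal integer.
Answer: 1518

Derivation:
vaddr = 334 = 0b101001110
Split: l1_idx=2, l2_idx=2, offset=14
L1[2] = 1
L2[1][2] = 47
paddr = 47 * 32 + 14 = 1518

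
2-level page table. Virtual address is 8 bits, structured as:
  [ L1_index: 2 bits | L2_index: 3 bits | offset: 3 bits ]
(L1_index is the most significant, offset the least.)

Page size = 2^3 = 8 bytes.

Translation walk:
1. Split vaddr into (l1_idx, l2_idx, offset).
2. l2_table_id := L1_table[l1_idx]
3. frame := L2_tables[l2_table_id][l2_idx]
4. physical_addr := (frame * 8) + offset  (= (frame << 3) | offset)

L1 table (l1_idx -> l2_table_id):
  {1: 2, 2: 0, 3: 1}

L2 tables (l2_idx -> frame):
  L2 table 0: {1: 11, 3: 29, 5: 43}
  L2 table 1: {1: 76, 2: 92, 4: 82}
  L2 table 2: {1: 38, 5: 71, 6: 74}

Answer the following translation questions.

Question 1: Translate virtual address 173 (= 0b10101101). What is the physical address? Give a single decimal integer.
Answer: 349

Derivation:
vaddr = 173 = 0b10101101
Split: l1_idx=2, l2_idx=5, offset=5
L1[2] = 0
L2[0][5] = 43
paddr = 43 * 8 + 5 = 349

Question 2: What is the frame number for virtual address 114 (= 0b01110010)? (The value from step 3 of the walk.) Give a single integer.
Answer: 74

Derivation:
vaddr = 114: l1_idx=1, l2_idx=6
L1[1] = 2; L2[2][6] = 74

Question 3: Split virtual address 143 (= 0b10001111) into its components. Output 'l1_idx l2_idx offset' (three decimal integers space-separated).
vaddr = 143 = 0b10001111
  top 2 bits -> l1_idx = 2
  next 3 bits -> l2_idx = 1
  bottom 3 bits -> offset = 7

Answer: 2 1 7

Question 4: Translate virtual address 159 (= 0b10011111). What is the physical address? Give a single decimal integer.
Answer: 239

Derivation:
vaddr = 159 = 0b10011111
Split: l1_idx=2, l2_idx=3, offset=7
L1[2] = 0
L2[0][3] = 29
paddr = 29 * 8 + 7 = 239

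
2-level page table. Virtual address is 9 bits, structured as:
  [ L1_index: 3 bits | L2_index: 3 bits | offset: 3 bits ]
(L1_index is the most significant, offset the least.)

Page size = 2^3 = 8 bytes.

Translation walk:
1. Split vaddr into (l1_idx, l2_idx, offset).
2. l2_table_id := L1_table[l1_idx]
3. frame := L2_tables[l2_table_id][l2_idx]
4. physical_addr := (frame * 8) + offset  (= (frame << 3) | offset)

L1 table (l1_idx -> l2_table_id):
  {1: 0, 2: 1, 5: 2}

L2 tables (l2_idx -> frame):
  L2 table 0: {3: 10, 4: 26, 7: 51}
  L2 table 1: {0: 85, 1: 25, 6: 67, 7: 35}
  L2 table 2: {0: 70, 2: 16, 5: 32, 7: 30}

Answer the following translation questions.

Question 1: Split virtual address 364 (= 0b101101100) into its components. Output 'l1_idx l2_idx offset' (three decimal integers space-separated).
vaddr = 364 = 0b101101100
  top 3 bits -> l1_idx = 5
  next 3 bits -> l2_idx = 5
  bottom 3 bits -> offset = 4

Answer: 5 5 4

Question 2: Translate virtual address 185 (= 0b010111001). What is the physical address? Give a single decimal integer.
Answer: 281

Derivation:
vaddr = 185 = 0b010111001
Split: l1_idx=2, l2_idx=7, offset=1
L1[2] = 1
L2[1][7] = 35
paddr = 35 * 8 + 1 = 281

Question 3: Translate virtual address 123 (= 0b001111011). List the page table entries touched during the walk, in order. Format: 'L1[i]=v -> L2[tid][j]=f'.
Answer: L1[1]=0 -> L2[0][7]=51

Derivation:
vaddr = 123 = 0b001111011
Split: l1_idx=1, l2_idx=7, offset=3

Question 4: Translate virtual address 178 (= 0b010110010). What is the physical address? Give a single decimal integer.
vaddr = 178 = 0b010110010
Split: l1_idx=2, l2_idx=6, offset=2
L1[2] = 1
L2[1][6] = 67
paddr = 67 * 8 + 2 = 538

Answer: 538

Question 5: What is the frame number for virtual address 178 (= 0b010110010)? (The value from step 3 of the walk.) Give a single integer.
Answer: 67

Derivation:
vaddr = 178: l1_idx=2, l2_idx=6
L1[2] = 1; L2[1][6] = 67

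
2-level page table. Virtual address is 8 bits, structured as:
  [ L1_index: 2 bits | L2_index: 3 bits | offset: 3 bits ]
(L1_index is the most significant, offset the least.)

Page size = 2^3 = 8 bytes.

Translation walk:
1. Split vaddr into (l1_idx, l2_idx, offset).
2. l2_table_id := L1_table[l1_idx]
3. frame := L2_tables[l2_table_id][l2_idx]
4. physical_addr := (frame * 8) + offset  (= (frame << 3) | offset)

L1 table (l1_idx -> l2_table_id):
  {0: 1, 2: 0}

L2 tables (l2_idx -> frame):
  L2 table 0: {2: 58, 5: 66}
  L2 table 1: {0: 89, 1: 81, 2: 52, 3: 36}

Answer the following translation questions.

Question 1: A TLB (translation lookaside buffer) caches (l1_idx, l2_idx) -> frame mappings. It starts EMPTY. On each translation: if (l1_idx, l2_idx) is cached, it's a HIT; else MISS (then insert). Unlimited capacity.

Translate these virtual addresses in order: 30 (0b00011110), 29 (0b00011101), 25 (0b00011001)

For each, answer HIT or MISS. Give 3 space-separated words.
vaddr=30: (0,3) not in TLB -> MISS, insert
vaddr=29: (0,3) in TLB -> HIT
vaddr=25: (0,3) in TLB -> HIT

Answer: MISS HIT HIT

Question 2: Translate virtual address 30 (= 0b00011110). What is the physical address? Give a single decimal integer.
Answer: 294

Derivation:
vaddr = 30 = 0b00011110
Split: l1_idx=0, l2_idx=3, offset=6
L1[0] = 1
L2[1][3] = 36
paddr = 36 * 8 + 6 = 294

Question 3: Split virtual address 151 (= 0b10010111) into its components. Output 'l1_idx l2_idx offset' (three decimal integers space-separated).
Answer: 2 2 7

Derivation:
vaddr = 151 = 0b10010111
  top 2 bits -> l1_idx = 2
  next 3 bits -> l2_idx = 2
  bottom 3 bits -> offset = 7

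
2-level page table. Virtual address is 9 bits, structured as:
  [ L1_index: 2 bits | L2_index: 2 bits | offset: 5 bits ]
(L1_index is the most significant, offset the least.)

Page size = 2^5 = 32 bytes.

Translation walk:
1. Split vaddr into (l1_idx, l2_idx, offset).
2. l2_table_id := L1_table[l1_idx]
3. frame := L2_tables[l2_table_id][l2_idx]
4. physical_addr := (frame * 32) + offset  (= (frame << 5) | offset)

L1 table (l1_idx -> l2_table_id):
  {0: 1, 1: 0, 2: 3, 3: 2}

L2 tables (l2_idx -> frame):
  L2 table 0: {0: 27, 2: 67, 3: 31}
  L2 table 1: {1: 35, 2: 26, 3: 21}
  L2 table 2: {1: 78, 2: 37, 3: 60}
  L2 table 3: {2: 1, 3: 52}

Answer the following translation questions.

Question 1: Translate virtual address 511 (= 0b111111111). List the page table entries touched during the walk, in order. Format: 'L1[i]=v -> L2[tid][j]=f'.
Answer: L1[3]=2 -> L2[2][3]=60

Derivation:
vaddr = 511 = 0b111111111
Split: l1_idx=3, l2_idx=3, offset=31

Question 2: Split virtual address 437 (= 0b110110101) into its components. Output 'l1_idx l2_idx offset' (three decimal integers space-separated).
Answer: 3 1 21

Derivation:
vaddr = 437 = 0b110110101
  top 2 bits -> l1_idx = 3
  next 2 bits -> l2_idx = 1
  bottom 5 bits -> offset = 21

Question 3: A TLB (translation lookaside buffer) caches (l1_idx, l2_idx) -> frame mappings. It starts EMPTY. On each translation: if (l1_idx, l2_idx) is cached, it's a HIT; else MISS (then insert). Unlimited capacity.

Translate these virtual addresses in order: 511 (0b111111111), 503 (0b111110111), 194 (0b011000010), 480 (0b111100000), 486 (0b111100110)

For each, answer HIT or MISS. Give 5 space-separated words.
vaddr=511: (3,3) not in TLB -> MISS, insert
vaddr=503: (3,3) in TLB -> HIT
vaddr=194: (1,2) not in TLB -> MISS, insert
vaddr=480: (3,3) in TLB -> HIT
vaddr=486: (3,3) in TLB -> HIT

Answer: MISS HIT MISS HIT HIT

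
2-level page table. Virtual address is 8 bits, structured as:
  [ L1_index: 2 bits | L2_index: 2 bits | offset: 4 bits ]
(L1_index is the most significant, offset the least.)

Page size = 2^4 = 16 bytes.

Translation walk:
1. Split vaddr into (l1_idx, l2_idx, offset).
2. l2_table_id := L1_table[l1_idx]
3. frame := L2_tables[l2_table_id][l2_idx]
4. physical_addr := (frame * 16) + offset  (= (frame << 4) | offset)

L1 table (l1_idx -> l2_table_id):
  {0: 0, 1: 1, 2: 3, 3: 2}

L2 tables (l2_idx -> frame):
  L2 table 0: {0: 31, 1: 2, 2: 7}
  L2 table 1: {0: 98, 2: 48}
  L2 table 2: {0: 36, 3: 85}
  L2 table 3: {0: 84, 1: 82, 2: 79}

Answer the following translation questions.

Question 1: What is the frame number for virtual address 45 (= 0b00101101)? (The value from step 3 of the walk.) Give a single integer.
Answer: 7

Derivation:
vaddr = 45: l1_idx=0, l2_idx=2
L1[0] = 0; L2[0][2] = 7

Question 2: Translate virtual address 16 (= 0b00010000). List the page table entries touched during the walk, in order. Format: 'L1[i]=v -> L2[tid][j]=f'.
Answer: L1[0]=0 -> L2[0][1]=2

Derivation:
vaddr = 16 = 0b00010000
Split: l1_idx=0, l2_idx=1, offset=0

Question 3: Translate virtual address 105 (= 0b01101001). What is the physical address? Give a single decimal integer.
Answer: 777

Derivation:
vaddr = 105 = 0b01101001
Split: l1_idx=1, l2_idx=2, offset=9
L1[1] = 1
L2[1][2] = 48
paddr = 48 * 16 + 9 = 777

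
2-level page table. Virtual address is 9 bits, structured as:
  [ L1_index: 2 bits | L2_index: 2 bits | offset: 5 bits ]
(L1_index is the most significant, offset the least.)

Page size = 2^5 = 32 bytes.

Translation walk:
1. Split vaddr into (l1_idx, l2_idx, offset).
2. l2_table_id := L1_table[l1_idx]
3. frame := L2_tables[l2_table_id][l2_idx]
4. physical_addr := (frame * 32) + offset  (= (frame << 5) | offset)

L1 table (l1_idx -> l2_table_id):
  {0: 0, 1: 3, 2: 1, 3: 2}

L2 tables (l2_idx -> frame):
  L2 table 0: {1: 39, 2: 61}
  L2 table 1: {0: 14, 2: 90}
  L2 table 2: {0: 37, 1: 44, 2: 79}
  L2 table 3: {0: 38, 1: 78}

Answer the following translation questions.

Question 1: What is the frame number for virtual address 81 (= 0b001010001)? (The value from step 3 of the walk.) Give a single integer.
Answer: 61

Derivation:
vaddr = 81: l1_idx=0, l2_idx=2
L1[0] = 0; L2[0][2] = 61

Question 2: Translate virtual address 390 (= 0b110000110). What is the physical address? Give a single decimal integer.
Answer: 1190

Derivation:
vaddr = 390 = 0b110000110
Split: l1_idx=3, l2_idx=0, offset=6
L1[3] = 2
L2[2][0] = 37
paddr = 37 * 32 + 6 = 1190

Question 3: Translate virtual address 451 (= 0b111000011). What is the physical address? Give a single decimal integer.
Answer: 2531

Derivation:
vaddr = 451 = 0b111000011
Split: l1_idx=3, l2_idx=2, offset=3
L1[3] = 2
L2[2][2] = 79
paddr = 79 * 32 + 3 = 2531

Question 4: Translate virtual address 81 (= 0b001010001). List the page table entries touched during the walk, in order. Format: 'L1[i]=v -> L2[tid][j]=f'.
Answer: L1[0]=0 -> L2[0][2]=61

Derivation:
vaddr = 81 = 0b001010001
Split: l1_idx=0, l2_idx=2, offset=17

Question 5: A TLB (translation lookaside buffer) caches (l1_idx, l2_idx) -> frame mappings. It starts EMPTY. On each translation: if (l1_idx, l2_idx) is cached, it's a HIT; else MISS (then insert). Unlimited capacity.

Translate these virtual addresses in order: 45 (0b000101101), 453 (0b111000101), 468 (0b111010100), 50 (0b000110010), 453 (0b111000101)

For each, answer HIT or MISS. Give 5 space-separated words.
Answer: MISS MISS HIT HIT HIT

Derivation:
vaddr=45: (0,1) not in TLB -> MISS, insert
vaddr=453: (3,2) not in TLB -> MISS, insert
vaddr=468: (3,2) in TLB -> HIT
vaddr=50: (0,1) in TLB -> HIT
vaddr=453: (3,2) in TLB -> HIT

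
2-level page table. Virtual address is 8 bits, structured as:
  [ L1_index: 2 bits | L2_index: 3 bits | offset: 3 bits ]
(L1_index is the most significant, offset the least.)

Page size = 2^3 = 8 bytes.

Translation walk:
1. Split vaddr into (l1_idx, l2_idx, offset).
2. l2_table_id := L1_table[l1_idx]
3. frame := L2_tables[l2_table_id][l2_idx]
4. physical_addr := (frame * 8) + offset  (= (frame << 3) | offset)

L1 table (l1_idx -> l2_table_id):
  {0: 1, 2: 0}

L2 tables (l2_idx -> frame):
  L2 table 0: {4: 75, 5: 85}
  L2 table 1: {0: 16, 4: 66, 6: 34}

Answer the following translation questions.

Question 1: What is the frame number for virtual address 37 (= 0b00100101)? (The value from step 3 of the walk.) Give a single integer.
Answer: 66

Derivation:
vaddr = 37: l1_idx=0, l2_idx=4
L1[0] = 1; L2[1][4] = 66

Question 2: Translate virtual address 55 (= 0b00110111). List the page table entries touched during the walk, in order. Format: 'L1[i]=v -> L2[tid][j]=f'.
Answer: L1[0]=1 -> L2[1][6]=34

Derivation:
vaddr = 55 = 0b00110111
Split: l1_idx=0, l2_idx=6, offset=7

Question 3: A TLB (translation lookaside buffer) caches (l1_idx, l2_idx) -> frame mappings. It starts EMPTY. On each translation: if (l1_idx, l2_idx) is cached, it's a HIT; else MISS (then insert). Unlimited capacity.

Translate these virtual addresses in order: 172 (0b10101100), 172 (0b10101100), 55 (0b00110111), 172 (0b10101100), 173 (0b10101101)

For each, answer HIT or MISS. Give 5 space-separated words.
Answer: MISS HIT MISS HIT HIT

Derivation:
vaddr=172: (2,5) not in TLB -> MISS, insert
vaddr=172: (2,5) in TLB -> HIT
vaddr=55: (0,6) not in TLB -> MISS, insert
vaddr=172: (2,5) in TLB -> HIT
vaddr=173: (2,5) in TLB -> HIT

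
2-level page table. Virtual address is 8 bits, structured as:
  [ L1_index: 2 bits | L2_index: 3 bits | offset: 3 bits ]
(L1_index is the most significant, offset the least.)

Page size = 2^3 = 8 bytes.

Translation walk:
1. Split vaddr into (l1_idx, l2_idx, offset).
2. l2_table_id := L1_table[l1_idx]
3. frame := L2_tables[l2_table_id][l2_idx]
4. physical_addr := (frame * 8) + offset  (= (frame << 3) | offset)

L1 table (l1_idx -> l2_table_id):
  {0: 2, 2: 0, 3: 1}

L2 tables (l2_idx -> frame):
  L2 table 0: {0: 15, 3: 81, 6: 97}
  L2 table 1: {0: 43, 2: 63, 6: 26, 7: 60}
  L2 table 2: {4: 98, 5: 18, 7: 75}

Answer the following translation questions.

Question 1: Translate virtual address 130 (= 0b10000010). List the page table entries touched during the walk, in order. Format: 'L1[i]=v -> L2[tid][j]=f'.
Answer: L1[2]=0 -> L2[0][0]=15

Derivation:
vaddr = 130 = 0b10000010
Split: l1_idx=2, l2_idx=0, offset=2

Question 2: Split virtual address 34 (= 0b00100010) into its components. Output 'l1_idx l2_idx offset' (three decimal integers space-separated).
vaddr = 34 = 0b00100010
  top 2 bits -> l1_idx = 0
  next 3 bits -> l2_idx = 4
  bottom 3 bits -> offset = 2

Answer: 0 4 2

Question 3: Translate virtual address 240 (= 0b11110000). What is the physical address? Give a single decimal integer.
vaddr = 240 = 0b11110000
Split: l1_idx=3, l2_idx=6, offset=0
L1[3] = 1
L2[1][6] = 26
paddr = 26 * 8 + 0 = 208

Answer: 208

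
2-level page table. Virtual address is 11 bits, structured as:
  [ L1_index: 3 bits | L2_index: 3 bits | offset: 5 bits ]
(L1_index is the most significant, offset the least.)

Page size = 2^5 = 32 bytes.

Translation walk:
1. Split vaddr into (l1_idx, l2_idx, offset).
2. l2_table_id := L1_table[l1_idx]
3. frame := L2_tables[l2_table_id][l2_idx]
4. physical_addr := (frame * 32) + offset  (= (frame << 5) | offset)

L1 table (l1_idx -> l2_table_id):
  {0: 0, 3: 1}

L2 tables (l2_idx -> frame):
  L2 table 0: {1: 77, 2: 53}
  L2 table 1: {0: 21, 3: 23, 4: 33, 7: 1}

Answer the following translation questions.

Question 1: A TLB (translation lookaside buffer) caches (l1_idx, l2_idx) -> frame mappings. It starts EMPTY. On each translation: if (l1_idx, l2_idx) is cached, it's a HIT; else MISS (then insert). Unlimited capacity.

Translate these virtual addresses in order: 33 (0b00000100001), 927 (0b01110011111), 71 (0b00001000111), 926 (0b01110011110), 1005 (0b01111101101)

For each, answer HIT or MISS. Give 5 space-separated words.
Answer: MISS MISS MISS HIT MISS

Derivation:
vaddr=33: (0,1) not in TLB -> MISS, insert
vaddr=927: (3,4) not in TLB -> MISS, insert
vaddr=71: (0,2) not in TLB -> MISS, insert
vaddr=926: (3,4) in TLB -> HIT
vaddr=1005: (3,7) not in TLB -> MISS, insert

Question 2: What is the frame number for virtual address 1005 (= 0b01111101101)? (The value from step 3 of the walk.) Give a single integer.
Answer: 1

Derivation:
vaddr = 1005: l1_idx=3, l2_idx=7
L1[3] = 1; L2[1][7] = 1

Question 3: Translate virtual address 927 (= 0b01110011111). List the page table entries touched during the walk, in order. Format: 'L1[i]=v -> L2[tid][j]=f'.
Answer: L1[3]=1 -> L2[1][4]=33

Derivation:
vaddr = 927 = 0b01110011111
Split: l1_idx=3, l2_idx=4, offset=31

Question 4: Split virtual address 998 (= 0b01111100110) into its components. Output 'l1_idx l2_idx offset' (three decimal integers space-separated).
Answer: 3 7 6

Derivation:
vaddr = 998 = 0b01111100110
  top 3 bits -> l1_idx = 3
  next 3 bits -> l2_idx = 7
  bottom 5 bits -> offset = 6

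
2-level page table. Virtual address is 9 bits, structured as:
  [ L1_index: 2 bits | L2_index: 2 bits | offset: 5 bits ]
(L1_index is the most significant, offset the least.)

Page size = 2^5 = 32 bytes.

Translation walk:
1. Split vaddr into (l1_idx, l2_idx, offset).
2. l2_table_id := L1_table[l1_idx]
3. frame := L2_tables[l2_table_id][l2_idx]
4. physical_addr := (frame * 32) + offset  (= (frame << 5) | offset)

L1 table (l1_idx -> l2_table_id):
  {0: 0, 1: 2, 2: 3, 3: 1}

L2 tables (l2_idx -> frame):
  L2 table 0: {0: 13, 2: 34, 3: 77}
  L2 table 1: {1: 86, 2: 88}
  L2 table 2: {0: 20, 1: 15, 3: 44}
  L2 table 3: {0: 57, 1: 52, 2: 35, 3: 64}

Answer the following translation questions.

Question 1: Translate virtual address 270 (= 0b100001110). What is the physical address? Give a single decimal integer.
vaddr = 270 = 0b100001110
Split: l1_idx=2, l2_idx=0, offset=14
L1[2] = 3
L2[3][0] = 57
paddr = 57 * 32 + 14 = 1838

Answer: 1838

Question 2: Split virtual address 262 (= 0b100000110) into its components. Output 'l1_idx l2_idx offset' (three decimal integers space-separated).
Answer: 2 0 6

Derivation:
vaddr = 262 = 0b100000110
  top 2 bits -> l1_idx = 2
  next 2 bits -> l2_idx = 0
  bottom 5 bits -> offset = 6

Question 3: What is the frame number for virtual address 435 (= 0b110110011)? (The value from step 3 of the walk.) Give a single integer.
Answer: 86

Derivation:
vaddr = 435: l1_idx=3, l2_idx=1
L1[3] = 1; L2[1][1] = 86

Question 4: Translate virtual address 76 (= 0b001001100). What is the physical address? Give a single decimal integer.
vaddr = 76 = 0b001001100
Split: l1_idx=0, l2_idx=2, offset=12
L1[0] = 0
L2[0][2] = 34
paddr = 34 * 32 + 12 = 1100

Answer: 1100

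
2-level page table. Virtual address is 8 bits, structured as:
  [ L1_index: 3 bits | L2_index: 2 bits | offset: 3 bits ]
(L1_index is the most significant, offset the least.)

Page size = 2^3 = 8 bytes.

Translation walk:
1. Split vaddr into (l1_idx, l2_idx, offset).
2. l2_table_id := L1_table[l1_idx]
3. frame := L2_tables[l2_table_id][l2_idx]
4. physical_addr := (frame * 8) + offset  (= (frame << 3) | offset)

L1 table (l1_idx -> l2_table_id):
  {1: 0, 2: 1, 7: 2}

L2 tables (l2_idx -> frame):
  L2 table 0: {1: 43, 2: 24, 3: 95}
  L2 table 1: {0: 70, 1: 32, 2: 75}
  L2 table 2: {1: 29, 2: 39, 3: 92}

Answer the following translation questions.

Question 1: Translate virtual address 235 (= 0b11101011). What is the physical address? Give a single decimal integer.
Answer: 235

Derivation:
vaddr = 235 = 0b11101011
Split: l1_idx=7, l2_idx=1, offset=3
L1[7] = 2
L2[2][1] = 29
paddr = 29 * 8 + 3 = 235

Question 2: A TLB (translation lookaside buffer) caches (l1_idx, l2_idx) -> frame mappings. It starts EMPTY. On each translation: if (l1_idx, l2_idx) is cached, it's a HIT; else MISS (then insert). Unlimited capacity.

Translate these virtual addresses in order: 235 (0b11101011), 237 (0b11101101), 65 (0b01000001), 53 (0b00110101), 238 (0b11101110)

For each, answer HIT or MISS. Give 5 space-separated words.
vaddr=235: (7,1) not in TLB -> MISS, insert
vaddr=237: (7,1) in TLB -> HIT
vaddr=65: (2,0) not in TLB -> MISS, insert
vaddr=53: (1,2) not in TLB -> MISS, insert
vaddr=238: (7,1) in TLB -> HIT

Answer: MISS HIT MISS MISS HIT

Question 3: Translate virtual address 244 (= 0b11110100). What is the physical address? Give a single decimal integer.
Answer: 316

Derivation:
vaddr = 244 = 0b11110100
Split: l1_idx=7, l2_idx=2, offset=4
L1[7] = 2
L2[2][2] = 39
paddr = 39 * 8 + 4 = 316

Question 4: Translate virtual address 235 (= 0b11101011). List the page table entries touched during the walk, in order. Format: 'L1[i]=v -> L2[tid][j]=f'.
vaddr = 235 = 0b11101011
Split: l1_idx=7, l2_idx=1, offset=3

Answer: L1[7]=2 -> L2[2][1]=29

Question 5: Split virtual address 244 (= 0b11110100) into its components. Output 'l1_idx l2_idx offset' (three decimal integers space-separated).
Answer: 7 2 4

Derivation:
vaddr = 244 = 0b11110100
  top 3 bits -> l1_idx = 7
  next 2 bits -> l2_idx = 2
  bottom 3 bits -> offset = 4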